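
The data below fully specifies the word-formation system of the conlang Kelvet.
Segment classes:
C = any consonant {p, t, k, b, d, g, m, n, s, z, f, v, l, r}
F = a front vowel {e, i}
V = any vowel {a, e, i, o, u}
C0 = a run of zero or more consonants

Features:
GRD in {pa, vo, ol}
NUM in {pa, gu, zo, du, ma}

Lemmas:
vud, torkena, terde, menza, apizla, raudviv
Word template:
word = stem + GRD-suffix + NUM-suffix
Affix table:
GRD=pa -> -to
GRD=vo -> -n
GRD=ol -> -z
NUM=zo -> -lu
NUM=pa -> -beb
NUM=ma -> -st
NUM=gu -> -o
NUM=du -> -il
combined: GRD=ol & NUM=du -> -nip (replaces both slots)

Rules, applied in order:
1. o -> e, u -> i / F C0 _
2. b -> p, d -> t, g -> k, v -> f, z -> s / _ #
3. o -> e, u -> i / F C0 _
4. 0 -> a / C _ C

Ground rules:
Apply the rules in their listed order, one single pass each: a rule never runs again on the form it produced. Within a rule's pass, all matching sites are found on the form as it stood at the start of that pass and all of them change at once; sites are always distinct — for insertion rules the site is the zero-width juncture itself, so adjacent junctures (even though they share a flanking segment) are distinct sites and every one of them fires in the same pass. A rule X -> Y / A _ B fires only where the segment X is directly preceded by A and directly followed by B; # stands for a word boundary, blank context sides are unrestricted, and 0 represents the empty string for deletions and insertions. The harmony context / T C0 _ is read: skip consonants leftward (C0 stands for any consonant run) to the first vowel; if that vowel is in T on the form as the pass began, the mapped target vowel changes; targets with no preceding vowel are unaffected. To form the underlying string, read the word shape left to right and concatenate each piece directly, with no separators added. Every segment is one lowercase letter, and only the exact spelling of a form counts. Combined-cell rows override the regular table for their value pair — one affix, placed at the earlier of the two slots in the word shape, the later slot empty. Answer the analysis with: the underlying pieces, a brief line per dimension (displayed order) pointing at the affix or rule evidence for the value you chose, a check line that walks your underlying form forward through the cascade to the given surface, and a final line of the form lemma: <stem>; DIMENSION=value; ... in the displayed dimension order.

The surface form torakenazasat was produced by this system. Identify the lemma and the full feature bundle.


underlying: torkena-z-st
GRD=ol - signalled by the affix -z
NUM=ma - signalled by the affix -st
check: torkenazst -> torkenazst -> torkenazst -> torkenazst -> torakenazasat
lemma: torkena; GRD=ol; NUM=ma


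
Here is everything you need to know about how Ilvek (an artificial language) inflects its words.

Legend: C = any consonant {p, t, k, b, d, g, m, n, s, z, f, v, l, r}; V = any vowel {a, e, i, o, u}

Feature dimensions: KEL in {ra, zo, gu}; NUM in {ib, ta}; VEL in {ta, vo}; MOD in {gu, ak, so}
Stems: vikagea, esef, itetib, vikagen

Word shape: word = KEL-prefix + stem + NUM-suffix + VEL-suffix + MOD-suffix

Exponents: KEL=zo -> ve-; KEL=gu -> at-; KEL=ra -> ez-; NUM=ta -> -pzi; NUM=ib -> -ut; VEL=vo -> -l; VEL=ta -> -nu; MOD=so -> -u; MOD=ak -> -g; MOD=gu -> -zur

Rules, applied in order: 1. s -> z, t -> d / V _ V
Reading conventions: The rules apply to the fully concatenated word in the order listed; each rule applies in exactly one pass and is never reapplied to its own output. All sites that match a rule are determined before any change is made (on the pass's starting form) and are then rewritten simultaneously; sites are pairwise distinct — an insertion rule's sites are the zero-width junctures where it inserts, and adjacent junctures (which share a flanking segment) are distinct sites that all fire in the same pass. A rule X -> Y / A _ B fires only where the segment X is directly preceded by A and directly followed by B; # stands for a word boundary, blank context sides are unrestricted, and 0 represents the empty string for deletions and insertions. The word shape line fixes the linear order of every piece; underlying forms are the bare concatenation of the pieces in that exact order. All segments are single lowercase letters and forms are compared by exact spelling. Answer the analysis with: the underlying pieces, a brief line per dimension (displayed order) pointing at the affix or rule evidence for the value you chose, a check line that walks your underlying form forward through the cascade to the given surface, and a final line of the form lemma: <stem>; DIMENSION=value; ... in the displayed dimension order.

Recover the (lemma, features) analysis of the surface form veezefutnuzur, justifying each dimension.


underlying: ve-esef-ut-nu-zur
KEL=zo - signalled by the affix ve-
NUM=ib - signalled by the affix -ut
VEL=ta - signalled by the affix -nu
MOD=gu - signalled by the affix -zur
check: veesefutnuzur -> veezefutnuzur
lemma: esef; KEL=zo; NUM=ib; VEL=ta; MOD=gu


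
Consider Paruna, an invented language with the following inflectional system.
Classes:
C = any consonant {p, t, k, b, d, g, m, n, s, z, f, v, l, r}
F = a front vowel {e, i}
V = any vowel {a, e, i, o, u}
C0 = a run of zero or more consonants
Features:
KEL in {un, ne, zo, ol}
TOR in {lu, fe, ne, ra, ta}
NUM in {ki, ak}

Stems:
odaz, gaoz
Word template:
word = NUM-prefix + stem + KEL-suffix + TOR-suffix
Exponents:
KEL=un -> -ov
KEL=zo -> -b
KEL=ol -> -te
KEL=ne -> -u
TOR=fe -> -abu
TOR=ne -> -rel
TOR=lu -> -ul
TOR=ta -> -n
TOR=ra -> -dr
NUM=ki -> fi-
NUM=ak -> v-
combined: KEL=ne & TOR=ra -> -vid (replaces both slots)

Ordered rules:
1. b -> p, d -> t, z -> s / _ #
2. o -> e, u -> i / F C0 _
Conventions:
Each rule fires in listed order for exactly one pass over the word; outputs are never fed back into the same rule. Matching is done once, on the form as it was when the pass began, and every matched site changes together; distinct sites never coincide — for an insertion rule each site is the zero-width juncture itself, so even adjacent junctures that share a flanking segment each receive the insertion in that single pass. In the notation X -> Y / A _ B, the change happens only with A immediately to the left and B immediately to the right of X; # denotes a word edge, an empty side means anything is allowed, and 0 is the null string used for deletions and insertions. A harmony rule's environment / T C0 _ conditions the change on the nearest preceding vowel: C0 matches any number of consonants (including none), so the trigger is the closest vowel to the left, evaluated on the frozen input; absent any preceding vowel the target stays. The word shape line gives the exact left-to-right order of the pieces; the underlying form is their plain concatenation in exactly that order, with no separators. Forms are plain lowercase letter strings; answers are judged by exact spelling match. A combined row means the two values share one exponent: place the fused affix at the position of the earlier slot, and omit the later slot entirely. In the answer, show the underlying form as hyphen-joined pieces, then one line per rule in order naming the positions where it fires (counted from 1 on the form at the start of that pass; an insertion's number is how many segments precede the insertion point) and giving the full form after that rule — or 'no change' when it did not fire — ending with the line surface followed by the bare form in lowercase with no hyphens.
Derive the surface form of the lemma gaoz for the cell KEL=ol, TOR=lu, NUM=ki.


underlying: fi-gaoz-te-ul
1. b -> p, d -> t, z -> s / _ #: no change
2. o -> e, u -> i / F C0 _: fires at position(s) 9: figaozteil
surface: figaozteil


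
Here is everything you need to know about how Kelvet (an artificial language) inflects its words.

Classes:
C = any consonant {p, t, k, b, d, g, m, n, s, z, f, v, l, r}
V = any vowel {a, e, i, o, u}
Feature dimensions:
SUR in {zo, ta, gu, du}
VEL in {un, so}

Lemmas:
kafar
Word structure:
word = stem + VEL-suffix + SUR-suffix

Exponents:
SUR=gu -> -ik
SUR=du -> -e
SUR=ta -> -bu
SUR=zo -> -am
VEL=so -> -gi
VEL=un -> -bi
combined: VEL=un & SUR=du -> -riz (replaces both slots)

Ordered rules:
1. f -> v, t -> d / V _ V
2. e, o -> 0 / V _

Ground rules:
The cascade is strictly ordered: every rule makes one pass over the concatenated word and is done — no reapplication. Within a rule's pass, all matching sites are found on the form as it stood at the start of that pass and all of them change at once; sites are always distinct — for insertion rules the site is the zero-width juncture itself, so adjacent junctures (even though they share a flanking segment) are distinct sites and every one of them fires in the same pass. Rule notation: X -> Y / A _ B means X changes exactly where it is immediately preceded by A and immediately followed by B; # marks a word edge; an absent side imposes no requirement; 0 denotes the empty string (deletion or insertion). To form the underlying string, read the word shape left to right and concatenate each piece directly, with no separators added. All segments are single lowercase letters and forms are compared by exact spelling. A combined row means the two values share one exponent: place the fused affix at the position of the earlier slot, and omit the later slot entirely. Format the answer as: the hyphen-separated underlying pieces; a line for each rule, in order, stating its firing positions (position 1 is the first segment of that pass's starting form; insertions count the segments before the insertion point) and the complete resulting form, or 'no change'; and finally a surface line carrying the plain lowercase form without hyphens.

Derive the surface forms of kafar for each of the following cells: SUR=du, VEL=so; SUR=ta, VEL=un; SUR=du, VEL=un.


cell SUR=du, VEL=so:
underlying: kafar-gi-e
1. f -> v, t -> d / V _ V: fires at position(s) 3: kavargie
2. e, o -> 0 / V _: fires at position(s) 8: kavargi
surface: kavargi

cell SUR=ta, VEL=un:
underlying: kafar-bi-bu
1. f -> v, t -> d / V _ V: fires at position(s) 3: kavarbibu
2. e, o -> 0 / V _: no change
surface: kavarbibu

cell SUR=du, VEL=un:
underlying: kafar-riz
1. f -> v, t -> d / V _ V: fires at position(s) 3: kavarriz
2. e, o -> 0 / V _: no change
surface: kavarriz


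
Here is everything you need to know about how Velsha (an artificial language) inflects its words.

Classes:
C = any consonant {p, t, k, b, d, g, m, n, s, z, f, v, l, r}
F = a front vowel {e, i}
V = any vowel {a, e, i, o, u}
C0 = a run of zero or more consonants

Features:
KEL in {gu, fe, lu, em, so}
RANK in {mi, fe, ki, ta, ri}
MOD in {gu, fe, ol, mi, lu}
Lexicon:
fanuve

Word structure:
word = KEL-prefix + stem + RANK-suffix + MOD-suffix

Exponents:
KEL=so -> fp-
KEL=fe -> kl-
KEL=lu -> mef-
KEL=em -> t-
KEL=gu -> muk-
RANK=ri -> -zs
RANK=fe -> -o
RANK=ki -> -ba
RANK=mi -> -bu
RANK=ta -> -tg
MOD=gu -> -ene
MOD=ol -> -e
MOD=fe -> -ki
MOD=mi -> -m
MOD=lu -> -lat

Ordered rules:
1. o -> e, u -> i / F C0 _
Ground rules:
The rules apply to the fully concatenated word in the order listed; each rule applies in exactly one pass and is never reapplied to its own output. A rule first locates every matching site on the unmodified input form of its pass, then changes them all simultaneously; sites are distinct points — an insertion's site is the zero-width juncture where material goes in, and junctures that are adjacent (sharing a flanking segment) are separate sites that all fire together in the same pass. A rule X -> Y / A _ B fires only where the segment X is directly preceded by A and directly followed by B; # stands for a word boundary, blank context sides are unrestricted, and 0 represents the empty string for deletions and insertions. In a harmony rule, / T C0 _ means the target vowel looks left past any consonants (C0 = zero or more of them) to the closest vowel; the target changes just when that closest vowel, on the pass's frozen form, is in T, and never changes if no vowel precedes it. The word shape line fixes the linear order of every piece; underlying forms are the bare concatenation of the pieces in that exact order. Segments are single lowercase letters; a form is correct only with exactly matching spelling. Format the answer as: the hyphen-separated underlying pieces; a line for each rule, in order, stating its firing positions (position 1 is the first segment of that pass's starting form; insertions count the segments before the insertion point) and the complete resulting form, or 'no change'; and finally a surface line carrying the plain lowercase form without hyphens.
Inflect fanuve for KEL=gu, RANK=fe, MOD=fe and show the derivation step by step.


underlying: muk-fanuve-o-ki
1. o -> e, u -> i / F C0 _: fires at position(s) 10: mukfanuveeki
surface: mukfanuveeki


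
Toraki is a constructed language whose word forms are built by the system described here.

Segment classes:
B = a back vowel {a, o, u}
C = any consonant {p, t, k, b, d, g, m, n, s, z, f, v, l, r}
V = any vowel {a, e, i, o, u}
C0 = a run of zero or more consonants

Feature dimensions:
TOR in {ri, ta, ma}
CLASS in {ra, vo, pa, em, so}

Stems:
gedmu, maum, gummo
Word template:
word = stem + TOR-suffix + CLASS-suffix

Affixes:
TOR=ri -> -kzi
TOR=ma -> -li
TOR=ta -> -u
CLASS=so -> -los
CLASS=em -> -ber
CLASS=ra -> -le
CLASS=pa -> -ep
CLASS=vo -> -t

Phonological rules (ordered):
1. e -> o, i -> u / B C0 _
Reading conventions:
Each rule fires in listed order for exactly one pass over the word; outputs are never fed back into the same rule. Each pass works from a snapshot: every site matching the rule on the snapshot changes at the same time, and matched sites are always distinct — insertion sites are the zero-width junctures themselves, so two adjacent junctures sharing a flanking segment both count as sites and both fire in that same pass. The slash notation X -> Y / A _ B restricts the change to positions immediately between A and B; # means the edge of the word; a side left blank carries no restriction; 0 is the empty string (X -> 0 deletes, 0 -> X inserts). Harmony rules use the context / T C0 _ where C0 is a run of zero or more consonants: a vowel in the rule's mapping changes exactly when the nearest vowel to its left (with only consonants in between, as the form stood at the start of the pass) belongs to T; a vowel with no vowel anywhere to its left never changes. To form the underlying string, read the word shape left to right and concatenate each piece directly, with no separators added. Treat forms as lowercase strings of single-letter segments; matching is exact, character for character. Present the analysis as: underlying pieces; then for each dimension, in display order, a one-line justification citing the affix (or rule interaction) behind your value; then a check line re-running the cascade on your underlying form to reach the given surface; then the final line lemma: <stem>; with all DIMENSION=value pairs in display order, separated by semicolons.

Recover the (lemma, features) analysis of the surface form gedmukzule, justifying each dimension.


underlying: gedmu-kzi-le
TOR=ri - signalled by the affix -kzi
CLASS=ra - signalled by the affix -le
check: gedmukzile -> gedmukzule
lemma: gedmu; TOR=ri; CLASS=ra


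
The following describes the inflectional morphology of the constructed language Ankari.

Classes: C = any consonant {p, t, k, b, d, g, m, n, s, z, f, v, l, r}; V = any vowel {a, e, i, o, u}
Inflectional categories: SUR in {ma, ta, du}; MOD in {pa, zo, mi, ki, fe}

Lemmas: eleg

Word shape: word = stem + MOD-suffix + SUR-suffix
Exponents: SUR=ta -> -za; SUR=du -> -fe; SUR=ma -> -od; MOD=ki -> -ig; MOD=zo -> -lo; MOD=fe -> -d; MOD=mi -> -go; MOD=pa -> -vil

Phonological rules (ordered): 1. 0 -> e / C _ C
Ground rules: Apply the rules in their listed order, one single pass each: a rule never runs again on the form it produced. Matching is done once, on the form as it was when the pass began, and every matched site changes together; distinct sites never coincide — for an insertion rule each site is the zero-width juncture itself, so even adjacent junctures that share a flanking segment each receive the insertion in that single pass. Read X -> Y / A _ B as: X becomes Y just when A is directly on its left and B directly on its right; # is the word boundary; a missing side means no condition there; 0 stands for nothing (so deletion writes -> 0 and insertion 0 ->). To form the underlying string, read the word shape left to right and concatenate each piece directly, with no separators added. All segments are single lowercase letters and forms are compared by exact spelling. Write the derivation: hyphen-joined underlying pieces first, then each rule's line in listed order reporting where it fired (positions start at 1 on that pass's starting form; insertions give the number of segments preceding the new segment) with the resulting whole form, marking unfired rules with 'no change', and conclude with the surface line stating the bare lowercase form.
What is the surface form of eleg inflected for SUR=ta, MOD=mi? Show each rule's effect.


underlying: eleg-go-za
1. 0 -> e / C _ C: inserts after position(s) 4: elegegoza
surface: elegegoza


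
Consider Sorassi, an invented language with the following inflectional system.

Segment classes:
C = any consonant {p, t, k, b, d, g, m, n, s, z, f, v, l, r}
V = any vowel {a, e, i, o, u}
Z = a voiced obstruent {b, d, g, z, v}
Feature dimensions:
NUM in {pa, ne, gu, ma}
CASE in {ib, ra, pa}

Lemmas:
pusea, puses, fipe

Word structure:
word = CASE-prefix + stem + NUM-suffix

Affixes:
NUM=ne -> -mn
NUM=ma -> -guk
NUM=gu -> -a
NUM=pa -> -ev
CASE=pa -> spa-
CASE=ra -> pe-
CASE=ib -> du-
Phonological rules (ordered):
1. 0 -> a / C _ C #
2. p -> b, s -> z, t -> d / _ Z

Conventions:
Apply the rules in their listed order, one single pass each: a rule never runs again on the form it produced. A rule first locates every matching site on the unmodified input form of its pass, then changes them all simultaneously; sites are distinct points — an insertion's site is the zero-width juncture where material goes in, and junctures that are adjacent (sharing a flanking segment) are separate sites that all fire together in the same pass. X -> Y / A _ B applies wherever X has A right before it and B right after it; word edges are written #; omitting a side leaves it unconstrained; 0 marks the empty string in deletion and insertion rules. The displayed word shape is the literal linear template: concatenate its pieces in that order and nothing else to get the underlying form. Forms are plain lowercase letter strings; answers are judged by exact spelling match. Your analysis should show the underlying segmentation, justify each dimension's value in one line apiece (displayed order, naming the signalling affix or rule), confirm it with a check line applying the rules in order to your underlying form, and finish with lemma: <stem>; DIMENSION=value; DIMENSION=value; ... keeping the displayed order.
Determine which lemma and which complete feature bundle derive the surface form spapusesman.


underlying: spa-puses-mn
NUM=ne - signalled by the affix -mn
CASE=pa - signalled by the affix spa-
check: spapusesmn -> spapusesman -> spapusesman
lemma: puses; NUM=ne; CASE=pa


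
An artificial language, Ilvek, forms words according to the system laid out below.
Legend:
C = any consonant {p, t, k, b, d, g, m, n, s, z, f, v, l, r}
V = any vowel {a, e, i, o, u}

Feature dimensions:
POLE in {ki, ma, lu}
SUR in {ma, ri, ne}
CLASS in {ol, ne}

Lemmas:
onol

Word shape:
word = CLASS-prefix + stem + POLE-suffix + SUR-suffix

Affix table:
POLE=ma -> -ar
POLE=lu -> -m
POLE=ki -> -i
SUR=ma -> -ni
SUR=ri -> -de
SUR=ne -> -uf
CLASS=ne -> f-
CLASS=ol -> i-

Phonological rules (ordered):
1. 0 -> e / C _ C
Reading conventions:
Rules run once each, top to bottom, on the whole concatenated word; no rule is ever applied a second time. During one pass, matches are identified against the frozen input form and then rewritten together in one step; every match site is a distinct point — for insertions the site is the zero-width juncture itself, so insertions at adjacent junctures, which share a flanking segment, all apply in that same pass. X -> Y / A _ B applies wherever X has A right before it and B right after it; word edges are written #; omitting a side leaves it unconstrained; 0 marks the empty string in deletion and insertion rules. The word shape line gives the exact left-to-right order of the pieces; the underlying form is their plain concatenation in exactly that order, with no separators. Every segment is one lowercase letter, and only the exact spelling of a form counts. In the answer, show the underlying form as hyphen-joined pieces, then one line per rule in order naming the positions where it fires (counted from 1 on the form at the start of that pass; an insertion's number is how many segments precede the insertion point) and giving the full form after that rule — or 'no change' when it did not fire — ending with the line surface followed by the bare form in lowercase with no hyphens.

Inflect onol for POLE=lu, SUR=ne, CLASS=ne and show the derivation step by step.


underlying: f-onol-m-uf
1. 0 -> e / C _ C: inserts after position(s) 5: fonolemuf
surface: fonolemuf


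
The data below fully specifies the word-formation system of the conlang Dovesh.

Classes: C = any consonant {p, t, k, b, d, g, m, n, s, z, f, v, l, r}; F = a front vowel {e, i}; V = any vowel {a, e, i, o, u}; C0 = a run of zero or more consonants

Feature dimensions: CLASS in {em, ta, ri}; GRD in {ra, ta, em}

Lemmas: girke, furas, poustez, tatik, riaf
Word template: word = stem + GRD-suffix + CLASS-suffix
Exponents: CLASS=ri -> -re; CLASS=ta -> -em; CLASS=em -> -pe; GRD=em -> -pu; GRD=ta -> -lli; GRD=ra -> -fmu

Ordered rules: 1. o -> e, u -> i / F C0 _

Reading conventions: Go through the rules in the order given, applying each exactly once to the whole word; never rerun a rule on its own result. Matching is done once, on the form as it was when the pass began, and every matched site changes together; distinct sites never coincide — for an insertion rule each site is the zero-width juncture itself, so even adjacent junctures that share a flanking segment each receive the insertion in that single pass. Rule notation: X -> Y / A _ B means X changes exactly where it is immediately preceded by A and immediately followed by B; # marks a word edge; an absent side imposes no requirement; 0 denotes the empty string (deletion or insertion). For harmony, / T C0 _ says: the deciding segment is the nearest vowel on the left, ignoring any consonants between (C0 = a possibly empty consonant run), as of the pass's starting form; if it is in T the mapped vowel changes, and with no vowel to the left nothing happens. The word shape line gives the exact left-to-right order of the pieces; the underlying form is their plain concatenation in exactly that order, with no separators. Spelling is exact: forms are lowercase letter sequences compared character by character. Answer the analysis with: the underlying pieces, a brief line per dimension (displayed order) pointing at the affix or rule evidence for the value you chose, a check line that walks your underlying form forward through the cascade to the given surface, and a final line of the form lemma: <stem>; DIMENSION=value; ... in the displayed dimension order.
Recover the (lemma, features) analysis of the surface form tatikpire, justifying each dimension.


underlying: tatik-pu-re
CLASS=ri - signalled by the affix -re
GRD=em - signalled by the affix -pu
check: tatikpure -> tatikpire
lemma: tatik; CLASS=ri; GRD=em


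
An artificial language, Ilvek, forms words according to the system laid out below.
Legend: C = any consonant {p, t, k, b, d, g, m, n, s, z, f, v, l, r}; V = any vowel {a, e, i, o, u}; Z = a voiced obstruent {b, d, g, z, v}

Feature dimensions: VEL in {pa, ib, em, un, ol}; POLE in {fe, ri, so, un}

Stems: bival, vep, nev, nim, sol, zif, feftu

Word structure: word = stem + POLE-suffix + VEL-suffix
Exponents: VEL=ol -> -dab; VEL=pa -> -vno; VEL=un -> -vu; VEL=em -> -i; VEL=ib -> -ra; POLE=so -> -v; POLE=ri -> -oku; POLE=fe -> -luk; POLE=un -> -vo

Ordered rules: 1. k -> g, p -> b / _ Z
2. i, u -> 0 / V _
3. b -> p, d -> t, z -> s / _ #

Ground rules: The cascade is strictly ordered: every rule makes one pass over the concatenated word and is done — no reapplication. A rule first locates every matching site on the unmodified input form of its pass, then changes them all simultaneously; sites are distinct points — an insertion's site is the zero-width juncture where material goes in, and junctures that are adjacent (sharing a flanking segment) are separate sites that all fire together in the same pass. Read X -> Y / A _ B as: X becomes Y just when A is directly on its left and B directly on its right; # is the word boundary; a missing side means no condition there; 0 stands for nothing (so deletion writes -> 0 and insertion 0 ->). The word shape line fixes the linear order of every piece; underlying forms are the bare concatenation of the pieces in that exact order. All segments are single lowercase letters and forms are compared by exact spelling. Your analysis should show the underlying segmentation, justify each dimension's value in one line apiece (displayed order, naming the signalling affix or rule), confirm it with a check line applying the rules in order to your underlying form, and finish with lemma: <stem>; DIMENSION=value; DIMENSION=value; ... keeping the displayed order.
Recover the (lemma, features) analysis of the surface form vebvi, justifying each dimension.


underlying: vep-v-i
VEL=em - signalled by the affix -i
POLE=so - signalled by the affix -v
check: vepvi -> vebvi -> vebvi -> vebvi
lemma: vep; VEL=em; POLE=so


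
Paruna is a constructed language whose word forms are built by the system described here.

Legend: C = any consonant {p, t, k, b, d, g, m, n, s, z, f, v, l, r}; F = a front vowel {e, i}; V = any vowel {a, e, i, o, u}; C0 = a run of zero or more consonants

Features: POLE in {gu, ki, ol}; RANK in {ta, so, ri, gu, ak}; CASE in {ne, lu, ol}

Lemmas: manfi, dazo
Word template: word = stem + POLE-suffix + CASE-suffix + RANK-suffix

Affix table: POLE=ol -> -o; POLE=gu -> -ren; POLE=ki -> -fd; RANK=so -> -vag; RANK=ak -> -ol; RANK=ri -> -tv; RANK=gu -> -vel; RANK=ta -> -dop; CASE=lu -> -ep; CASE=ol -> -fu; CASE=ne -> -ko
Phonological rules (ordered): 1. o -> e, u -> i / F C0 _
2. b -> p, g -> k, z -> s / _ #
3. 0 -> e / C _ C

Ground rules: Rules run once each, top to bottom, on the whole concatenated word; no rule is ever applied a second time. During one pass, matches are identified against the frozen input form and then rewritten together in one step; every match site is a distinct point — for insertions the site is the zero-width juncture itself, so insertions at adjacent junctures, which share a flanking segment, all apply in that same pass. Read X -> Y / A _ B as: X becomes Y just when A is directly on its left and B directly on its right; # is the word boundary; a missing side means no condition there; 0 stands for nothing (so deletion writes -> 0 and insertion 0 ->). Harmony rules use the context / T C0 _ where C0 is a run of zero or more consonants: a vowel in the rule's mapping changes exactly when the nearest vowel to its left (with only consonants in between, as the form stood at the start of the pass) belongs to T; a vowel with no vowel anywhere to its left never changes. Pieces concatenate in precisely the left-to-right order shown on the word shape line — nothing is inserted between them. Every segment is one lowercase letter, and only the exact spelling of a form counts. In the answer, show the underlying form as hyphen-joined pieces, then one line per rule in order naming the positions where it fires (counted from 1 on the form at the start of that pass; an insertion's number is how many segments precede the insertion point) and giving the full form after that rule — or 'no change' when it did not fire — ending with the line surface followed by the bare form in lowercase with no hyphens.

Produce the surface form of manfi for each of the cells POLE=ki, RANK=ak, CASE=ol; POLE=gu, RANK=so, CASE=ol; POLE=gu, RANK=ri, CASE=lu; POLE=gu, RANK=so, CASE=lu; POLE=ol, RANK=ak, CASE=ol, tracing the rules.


cell POLE=ki, RANK=ak, CASE=ol:
underlying: manfi-fd-fu-ol
1. o -> e, u -> i / F C0 _: fires at position(s) 9: manfifdfiol
2. b -> p, g -> k, z -> s / _ #: no change
3. 0 -> e / C _ C: inserts after position(s) 3, 6, 7: manefifedefiol
surface: manefifedefiol

cell POLE=gu, RANK=so, CASE=ol:
underlying: manfi-ren-fu-vag
1. o -> e, u -> i / F C0 _: fires at position(s) 10: manfirenfivag
2. b -> p, g -> k, z -> s / _ #: fires at position(s) 13: manfirenfivak
3. 0 -> e / C _ C: inserts after position(s) 3, 8: manefirenefivak
surface: manefirenefivak

cell POLE=gu, RANK=ri, CASE=lu:
underlying: manfi-ren-ep-tv
1. o -> e, u -> i / F C0 _: no change
2. b -> p, g -> k, z -> s / _ #: no change
3. 0 -> e / C _ C: inserts after position(s) 3, 10, 11: manefirenepetev
surface: manefirenepetev

cell POLE=gu, RANK=so, CASE=lu:
underlying: manfi-ren-ep-vag
1. o -> e, u -> i / F C0 _: no change
2. b -> p, g -> k, z -> s / _ #: fires at position(s) 13: manfirenepvak
3. 0 -> e / C _ C: inserts after position(s) 3, 10: manefirenepevak
surface: manefirenepevak

cell POLE=ol, RANK=ak, CASE=ol:
underlying: manfi-o-fu-ol
1. o -> e, u -> i / F C0 _: fires at position(s) 6: manfiefuol
2. b -> p, g -> k, z -> s / _ #: no change
3. 0 -> e / C _ C: inserts after position(s) 3: manefiefuol
surface: manefiefuol


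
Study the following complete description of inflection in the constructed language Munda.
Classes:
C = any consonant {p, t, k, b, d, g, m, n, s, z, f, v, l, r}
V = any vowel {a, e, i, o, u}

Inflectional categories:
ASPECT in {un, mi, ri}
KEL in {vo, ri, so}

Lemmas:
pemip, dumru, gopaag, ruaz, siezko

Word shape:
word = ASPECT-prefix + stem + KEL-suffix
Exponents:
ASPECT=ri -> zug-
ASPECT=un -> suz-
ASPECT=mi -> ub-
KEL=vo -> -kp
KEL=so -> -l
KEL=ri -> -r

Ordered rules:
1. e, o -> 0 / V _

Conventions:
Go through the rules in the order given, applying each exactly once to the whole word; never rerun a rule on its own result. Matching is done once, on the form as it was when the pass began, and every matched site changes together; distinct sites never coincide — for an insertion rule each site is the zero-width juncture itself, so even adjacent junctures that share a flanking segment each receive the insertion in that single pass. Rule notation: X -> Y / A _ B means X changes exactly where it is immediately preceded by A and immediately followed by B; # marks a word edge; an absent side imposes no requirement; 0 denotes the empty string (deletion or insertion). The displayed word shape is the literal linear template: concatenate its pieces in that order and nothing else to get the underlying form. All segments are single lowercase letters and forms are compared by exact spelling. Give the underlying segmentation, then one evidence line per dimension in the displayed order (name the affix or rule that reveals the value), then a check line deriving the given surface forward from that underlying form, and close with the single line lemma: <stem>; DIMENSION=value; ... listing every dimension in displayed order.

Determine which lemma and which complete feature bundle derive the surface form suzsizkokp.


underlying: suz-siezko-kp
ASPECT=un - signalled by the affix suz-
KEL=vo - signalled by the affix -kp
check: suzsiezkokp -> suzsizkokp
lemma: siezko; ASPECT=un; KEL=vo


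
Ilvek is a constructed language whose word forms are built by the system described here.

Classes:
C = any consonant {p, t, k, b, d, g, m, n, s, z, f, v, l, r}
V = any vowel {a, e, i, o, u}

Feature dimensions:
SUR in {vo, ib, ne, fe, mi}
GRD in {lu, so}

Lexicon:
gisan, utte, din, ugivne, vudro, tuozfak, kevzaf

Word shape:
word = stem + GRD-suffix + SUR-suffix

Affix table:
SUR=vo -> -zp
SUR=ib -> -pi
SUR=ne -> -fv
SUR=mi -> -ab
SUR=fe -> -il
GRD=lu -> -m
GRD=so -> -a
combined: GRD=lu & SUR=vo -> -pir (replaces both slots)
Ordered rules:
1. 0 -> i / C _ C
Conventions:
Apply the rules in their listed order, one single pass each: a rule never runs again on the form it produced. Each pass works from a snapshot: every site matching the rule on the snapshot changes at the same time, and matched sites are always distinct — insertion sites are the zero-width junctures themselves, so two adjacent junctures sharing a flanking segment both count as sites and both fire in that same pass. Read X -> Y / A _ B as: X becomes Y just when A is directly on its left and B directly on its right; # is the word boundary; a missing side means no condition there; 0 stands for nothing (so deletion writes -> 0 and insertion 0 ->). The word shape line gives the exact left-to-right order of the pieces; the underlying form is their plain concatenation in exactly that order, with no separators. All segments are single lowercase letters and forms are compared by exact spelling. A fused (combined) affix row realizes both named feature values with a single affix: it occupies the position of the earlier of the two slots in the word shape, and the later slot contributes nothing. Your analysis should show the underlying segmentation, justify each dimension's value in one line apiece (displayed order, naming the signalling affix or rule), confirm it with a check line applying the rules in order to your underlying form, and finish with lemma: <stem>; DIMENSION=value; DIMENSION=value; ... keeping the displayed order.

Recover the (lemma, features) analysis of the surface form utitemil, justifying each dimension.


underlying: utte-m-il
SUR=fe - signalled by the affix -il
GRD=lu - signalled by the affix -m
check: uttemil -> utitemil
lemma: utte; SUR=fe; GRD=lu


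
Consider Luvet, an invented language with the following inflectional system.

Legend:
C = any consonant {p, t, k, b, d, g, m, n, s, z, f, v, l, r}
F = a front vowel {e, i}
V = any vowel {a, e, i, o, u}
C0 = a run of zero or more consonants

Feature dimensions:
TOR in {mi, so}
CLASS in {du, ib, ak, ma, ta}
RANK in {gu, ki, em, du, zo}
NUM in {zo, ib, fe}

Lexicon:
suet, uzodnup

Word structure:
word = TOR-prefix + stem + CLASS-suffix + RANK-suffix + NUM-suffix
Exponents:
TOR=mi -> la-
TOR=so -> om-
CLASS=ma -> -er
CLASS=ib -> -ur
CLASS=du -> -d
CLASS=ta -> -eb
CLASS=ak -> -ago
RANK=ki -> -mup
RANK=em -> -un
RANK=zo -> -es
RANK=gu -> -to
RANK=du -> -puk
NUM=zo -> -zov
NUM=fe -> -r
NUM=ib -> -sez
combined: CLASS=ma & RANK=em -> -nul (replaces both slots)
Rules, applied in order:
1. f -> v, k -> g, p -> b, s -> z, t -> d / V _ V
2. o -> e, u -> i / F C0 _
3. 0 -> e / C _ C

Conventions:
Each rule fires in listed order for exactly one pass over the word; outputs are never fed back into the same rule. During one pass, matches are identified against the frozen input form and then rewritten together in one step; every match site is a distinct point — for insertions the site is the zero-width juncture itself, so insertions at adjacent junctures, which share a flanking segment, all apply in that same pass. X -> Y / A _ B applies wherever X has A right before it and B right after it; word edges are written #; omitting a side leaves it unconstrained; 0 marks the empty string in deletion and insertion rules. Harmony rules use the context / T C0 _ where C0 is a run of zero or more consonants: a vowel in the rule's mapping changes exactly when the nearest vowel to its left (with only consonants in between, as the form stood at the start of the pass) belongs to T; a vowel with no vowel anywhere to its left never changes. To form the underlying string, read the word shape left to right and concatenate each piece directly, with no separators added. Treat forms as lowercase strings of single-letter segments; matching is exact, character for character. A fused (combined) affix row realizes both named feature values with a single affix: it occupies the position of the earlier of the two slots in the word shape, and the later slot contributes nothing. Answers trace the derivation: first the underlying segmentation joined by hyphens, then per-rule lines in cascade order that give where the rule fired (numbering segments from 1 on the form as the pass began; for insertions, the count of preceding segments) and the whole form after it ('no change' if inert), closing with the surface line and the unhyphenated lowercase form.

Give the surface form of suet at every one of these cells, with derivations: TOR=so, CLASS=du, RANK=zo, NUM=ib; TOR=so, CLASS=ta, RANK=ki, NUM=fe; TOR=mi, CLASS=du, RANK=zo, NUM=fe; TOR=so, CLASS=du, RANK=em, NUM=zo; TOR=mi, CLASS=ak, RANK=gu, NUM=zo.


cell TOR=so, CLASS=du, RANK=zo, NUM=ib:
underlying: om-suet-d-es-sez
1. f -> v, k -> g, p -> b, s -> z, t -> d / V _ V: no change
2. o -> e, u -> i / F C0 _: no change
3. 0 -> e / C _ C: inserts after position(s) 2, 6, 9: omesuetedesesez
surface: omesuetedesesez

cell TOR=so, CLASS=ta, RANK=ki, NUM=fe:
underlying: om-suet-eb-mup-r
1. f -> v, k -> g, p -> b, s -> z, t -> d / V _ V: fires at position(s) 6: omsuedebmupr
2. o -> e, u -> i / F C0 _: fires at position(s) 10: omsuedebmipr
3. 0 -> e / C _ C: inserts after position(s) 2, 8, 11: omesuedebemiper
surface: omesuedebemiper

cell TOR=mi, CLASS=du, RANK=zo, NUM=fe:
underlying: la-suet-d-es-r
1. f -> v, k -> g, p -> b, s -> z, t -> d / V _ V: fires at position(s) 3: lazuetdesr
2. o -> e, u -> i / F C0 _: no change
3. 0 -> e / C _ C: inserts after position(s) 6, 9: lazuetedeser
surface: lazuetedeser

cell TOR=so, CLASS=du, RANK=em, NUM=zo:
underlying: om-suet-d-un-zov
1. f -> v, k -> g, p -> b, s -> z, t -> d / V _ V: no change
2. o -> e, u -> i / F C0 _: fires at position(s) 8: omsuetdinzov
3. 0 -> e / C _ C: inserts after position(s) 2, 6, 9: omesuetedinezov
surface: omesuetedinezov

cell TOR=mi, CLASS=ak, RANK=gu, NUM=zo:
underlying: la-suet-ago-to-zov
1. f -> v, k -> g, p -> b, s -> z, t -> d / V _ V: fires at position(s) 3, 6, 10: lazuedagodozov
2. o -> e, u -> i / F C0 _: no change
3. 0 -> e / C _ C: no change
surface: lazuedagodozov


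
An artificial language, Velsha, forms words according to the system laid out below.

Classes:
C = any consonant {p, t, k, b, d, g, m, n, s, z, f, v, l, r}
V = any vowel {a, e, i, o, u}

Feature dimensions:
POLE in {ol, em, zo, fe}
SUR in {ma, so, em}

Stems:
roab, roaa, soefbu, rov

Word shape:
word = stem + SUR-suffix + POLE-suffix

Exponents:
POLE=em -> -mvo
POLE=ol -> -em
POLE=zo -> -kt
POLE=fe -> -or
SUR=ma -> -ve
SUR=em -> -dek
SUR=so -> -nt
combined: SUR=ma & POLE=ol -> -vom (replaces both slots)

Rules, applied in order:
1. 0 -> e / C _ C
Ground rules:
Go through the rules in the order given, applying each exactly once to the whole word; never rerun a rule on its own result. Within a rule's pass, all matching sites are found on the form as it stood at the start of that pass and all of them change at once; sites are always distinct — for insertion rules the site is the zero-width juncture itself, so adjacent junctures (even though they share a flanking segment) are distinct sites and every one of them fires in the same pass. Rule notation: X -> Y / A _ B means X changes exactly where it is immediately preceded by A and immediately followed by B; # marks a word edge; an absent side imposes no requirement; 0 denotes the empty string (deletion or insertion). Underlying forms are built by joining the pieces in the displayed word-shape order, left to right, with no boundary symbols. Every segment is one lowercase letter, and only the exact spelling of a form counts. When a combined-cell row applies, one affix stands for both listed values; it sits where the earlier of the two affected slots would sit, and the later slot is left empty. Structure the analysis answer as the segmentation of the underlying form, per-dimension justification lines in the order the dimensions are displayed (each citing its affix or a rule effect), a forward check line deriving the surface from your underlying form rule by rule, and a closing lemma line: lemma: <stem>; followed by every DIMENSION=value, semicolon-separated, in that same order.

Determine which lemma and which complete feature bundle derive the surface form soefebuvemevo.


underlying: soefbu-ve-mvo
POLE=em - signalled by the affix -mvo
SUR=ma - signalled by the affix -ve
check: soefbuvemvo -> soefebuvemevo
lemma: soefbu; POLE=em; SUR=ma
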